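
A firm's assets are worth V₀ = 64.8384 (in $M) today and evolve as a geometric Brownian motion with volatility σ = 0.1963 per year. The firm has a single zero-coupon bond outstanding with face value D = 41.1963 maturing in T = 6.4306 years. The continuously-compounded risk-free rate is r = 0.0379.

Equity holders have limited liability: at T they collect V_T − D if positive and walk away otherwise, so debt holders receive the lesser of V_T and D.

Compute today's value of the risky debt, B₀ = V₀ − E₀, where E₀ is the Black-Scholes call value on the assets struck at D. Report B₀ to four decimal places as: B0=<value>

d₁ = [ln(V₀/D) + (r + σ²/2)T] / (σ√T)
   = [ln(64.8384/41.1963) + (0.0379 + 0.5·0.1963²)·6.4306] / (0.1963·√6.4306)
   = [0.453550 + 0.367617] / 0.497790 = 1.649625
d₂ = d₁ − σ√T = 1.649625 − 0.497790 = 1.151835
N(d₁) = 0.950490,  N(d₂) = 0.875306,  e^(−rT) = 0.783707
E₀ = V₀·N(d₁) − D·e^(−rT)·N(d₂)
   = 64.8384·0.950490 − 41.1963·0.783707·0.875306 = 33.368287
B₀ = V₀ − E₀ = 64.8384 − 33.368287 = 31.470113

B0=31.4701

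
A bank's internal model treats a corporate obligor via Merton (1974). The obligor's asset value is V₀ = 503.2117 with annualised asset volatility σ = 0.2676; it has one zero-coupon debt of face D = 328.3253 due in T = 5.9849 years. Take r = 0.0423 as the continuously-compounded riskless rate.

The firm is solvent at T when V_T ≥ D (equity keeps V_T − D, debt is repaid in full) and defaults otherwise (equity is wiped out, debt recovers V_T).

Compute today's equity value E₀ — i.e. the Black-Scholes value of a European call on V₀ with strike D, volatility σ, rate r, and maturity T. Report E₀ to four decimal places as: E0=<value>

E0=265.8336

d₁ = [ln(V₀/D) + (r + σ²/2)T] / (σ√T)
   = [ln(503.2117/328.3253) + (0.0423 + 0.5·0.2676²)·5.9849] / (0.2676·√5.9849)
   = [0.427006 + 0.467450] / 0.654658 = 1.366295
d₂ = d₁ − σ√T = 1.366295 − 0.654658 = 0.711637
N(d₁) = 0.914077,  N(d₂) = 0.761655,  e^(−rT) = 0.776343
E₀ = V₀·N(d₁) − D·e^(−rT)·N(d₂)
   = 503.2117·0.914077 − 328.3253·0.776343·0.761655 = 265.833618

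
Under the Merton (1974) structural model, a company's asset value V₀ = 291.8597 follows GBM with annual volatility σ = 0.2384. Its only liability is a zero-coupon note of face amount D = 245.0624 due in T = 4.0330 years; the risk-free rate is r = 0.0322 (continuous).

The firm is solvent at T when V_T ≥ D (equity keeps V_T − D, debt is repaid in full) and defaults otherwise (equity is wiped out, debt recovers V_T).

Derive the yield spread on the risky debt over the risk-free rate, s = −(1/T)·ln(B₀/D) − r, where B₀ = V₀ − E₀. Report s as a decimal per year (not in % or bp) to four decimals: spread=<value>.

spread=0.0226

d₁ = [ln(V₀/D) + (r + σ²/2)T] / (σ√T)
   = [ln(291.8597/245.0624) + (0.0322 + 0.5·0.2384²)·4.0330] / (0.2384·√4.0330)
   = [0.174760 + 0.244469] / 0.478763 = 0.875653
d₂ = d₁ − σ√T = 0.875653 − 0.478763 = 0.396890
N(d₁) = 0.809391,  N(d₂) = 0.654276,  e^(−rT) = 0.878216
E₀ = V₀·N(d₁) − D·e^(−rT)·N(d₂)
   = 291.8597·0.809391 − 245.0624·0.878216·0.654276 = 95.416751
B₀ = V₀ − E₀ = 291.8597 − 95.416751 = 196.442949
spread = −(1/T)·ln(B₀/D) − r = −(1/4.0330)·ln(196.442949/245.0624) − 0.0322 = 0.02263283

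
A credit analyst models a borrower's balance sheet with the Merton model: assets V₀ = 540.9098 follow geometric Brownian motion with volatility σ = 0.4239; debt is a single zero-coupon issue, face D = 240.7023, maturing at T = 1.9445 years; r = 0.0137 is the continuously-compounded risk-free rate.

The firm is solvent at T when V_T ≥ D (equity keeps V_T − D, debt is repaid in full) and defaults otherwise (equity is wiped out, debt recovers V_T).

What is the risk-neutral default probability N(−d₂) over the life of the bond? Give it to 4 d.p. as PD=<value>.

d₁ = [ln(V₀/D) + (r + σ²/2)T] / (σ√T)
   = [ln(540.9098/240.7023) + (0.0137 + 0.5·0.4239²)·1.9445] / (0.4239·√1.9445)
   = [0.809692 + 0.201344] / 0.591109 = 1.710406
d₂ = d₁ − σ√T = 1.710406 − 0.591109 = 1.119297
risk-neutral PD = N(−d₂) = N(-1.119297) = 0.131507

PD=0.1315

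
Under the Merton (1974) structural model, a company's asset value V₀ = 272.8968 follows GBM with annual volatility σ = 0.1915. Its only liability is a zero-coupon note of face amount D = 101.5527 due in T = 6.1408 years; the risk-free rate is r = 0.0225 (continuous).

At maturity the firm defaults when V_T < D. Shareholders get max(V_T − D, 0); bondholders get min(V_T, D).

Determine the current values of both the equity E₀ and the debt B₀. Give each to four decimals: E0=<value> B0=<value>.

d₁ = [ln(V₀/D) + (r + σ²/2)T] / (σ√T)
   = [ln(272.8968/101.5527) + (0.0225 + 0.5·0.1915²)·6.1408] / (0.1915·√6.1408)
   = [0.988516 + 0.250766] / 0.474549 = 2.611494
d₂ = d₁ − σ√T = 2.611494 − 0.474549 = 2.136945
N(d₁) = 0.995493,  N(d₂) = 0.983699,  e^(−rT) = 0.870952
E₀ = V₀·N(d₁) − D·e^(−rT)·N(d₂)
   = 272.8968·0.995493 − 101.5527·0.870952·0.983699 = 184.660992
B₀ = V₀ − E₀ = 272.8968 − 184.660992 = 88.235808

E0=184.6610 B0=88.2358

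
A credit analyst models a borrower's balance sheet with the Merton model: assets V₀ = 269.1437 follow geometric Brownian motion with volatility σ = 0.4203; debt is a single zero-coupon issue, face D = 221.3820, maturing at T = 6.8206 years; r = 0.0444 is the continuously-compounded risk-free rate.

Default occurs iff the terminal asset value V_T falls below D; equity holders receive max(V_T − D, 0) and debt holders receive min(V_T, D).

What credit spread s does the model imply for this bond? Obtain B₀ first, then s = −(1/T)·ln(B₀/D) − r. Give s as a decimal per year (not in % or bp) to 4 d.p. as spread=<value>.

spread=0.0477

d₁ = [ln(V₀/D) + (r + σ²/2)T] / (σ√T)
   = [ln(269.1437/221.3820) + (0.0444 + 0.5·0.4203²)·6.8206] / (0.4203·√6.8206)
   = [0.195356 + 0.905271] / 1.097667 = 1.002696
d₂ = d₁ − σ√T = 1.002696 − 1.097667 = -0.094971
N(d₁) = 0.841996,  N(d₂) = 0.462169,  e^(−rT) = 0.738721
E₀ = V₀·N(d₁) − D·e^(−rT)·N(d₂)
   = 269.1437·0.841996 − 221.3820·0.738721·0.462169 = 151.035074
B₀ = V₀ − E₀ = 269.1437 − 151.035074 = 118.108626
spread = −(1/T)·ln(B₀/D) − r = −(1/6.8206)·ln(118.108626/221.3820) − 0.0444 = 0.04771579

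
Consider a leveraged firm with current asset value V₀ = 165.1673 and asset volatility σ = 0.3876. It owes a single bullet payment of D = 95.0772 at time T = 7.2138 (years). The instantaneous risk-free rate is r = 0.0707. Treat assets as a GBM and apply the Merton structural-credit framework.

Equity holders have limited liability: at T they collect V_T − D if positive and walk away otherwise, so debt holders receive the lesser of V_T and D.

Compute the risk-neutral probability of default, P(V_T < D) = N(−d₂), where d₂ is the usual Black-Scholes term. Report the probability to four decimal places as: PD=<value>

d₁ = [ln(V₀/D) + (r + σ²/2)T] / (σ√T)
   = [ln(165.1673/95.0772) + (0.0707 + 0.5·0.3876²)·7.2138] / (0.3876·√7.2138)
   = [0.552270 + 1.051894] / 1.041036 = 1.540930
d₂ = d₁ − σ√T = 1.540930 − 1.041036 = 0.499894
risk-neutral PD = N(−d₂) = N(-0.499894) = 0.308575

PD=0.3086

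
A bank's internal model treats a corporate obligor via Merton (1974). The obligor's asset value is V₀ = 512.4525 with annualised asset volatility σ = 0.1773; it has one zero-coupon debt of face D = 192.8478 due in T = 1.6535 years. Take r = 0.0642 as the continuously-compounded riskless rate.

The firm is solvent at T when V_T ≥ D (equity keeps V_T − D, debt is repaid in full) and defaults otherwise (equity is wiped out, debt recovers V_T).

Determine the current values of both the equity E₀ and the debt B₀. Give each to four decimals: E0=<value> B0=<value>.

d₁ = [ln(V₀/D) + (r + σ²/2)T] / (σ√T)
   = [ln(512.4525/192.8478) + (0.0642 + 0.5·0.1773²)·1.6535] / (0.1773·√1.6535)
   = [0.977307 + 0.132144] / 0.227987 = 4.866280
d₂ = d₁ − σ√T = 4.866280 − 0.227987 = 4.638293
N(d₁) = 0.999999,  N(d₂) = 0.999998,  e^(−rT) = 0.899286
E₀ = V₀·N(d₁) − D·e^(−rT)·N(d₂)
   = 512.4525·0.999999 − 192.8478·0.899286·0.999998 = 339.027280
B₀ = V₀ − E₀ = 512.4525 − 339.027280 = 173.425220

E0=339.0273 B0=173.4252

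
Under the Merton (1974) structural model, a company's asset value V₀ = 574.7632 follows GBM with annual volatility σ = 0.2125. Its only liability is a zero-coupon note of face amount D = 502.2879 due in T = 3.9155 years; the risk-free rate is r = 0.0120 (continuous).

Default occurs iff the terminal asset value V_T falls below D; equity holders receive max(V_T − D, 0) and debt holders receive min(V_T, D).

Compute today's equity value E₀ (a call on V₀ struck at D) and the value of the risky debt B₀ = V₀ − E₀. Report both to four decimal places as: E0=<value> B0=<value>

d₁ = [ln(V₀/D) + (r + σ²/2)T] / (σ√T)
   = [ln(574.7632/502.2879) + (0.0120 + 0.5·0.2125²)·3.9155] / (0.2125·√3.9155)
   = [0.134785 + 0.135391] / 0.420487 = 0.642530
d₂ = d₁ − σ√T = 0.642530 − 0.420487 = 0.222043
N(d₁) = 0.739735,  N(d₂) = 0.587860,  e^(−rT) = 0.954101
E₀ = V₀·N(d₁) − D·e^(−rT)·N(d₂)
   = 574.7632·0.739735 − 502.2879·0.954101·0.587860 = 143.450736
B₀ = V₀ − E₀ = 574.7632 − 143.450736 = 431.312464

E0=143.4507 B0=431.3125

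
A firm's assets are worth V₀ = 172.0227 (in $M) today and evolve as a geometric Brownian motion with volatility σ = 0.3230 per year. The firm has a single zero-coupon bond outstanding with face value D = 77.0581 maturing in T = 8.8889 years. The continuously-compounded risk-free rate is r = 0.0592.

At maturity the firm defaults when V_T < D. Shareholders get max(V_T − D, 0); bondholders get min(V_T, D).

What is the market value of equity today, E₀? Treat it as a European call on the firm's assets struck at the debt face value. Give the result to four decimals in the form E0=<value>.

E0=129.5018

d₁ = [ln(V₀/D) + (r + σ²/2)T] / (σ√T)
   = [ln(172.0227/77.0581) + (0.0592 + 0.5·0.3230²)·8.8889] / (0.3230·√8.8889)
   = [0.803067 + 0.989908] / 0.963001 = 1.861863
d₂ = d₁ − σ√T = 1.861863 − 0.963001 = 0.898862
N(d₁) = 0.968689,  N(d₂) = 0.815637,  e^(−rT) = 0.590832
E₀ = V₀·N(d₁) − D·e^(−rT)·N(d₂)
   = 172.0227·0.968689 − 77.0581·0.590832·0.815637 = 129.501795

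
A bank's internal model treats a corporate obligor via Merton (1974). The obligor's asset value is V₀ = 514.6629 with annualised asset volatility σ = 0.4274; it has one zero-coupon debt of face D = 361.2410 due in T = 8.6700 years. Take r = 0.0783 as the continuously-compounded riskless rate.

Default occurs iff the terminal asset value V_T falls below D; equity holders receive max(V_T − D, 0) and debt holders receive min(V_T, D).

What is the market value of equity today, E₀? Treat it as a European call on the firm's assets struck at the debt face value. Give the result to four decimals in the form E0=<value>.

d₁ = [ln(V₀/D) + (r + σ²/2)T] / (σ√T)
   = [ln(514.6629/361.2410) + (0.0783 + 0.5·0.4274²)·8.6700] / (0.4274·√8.6700)
   = [0.353967 + 1.470739] / 1.258473 = 1.449936
d₂ = d₁ − σ√T = 1.449936 − 1.258473 = 0.191462
N(d₁) = 0.926462,  N(d₂) = 0.575918,  e^(−rT) = 0.507194
E₀ = V₀·N(d₁) − D·e^(−rT)·N(d₂)
   = 514.6629·0.926462 − 361.2410·0.507194·0.575918 = 371.296107

E0=371.2961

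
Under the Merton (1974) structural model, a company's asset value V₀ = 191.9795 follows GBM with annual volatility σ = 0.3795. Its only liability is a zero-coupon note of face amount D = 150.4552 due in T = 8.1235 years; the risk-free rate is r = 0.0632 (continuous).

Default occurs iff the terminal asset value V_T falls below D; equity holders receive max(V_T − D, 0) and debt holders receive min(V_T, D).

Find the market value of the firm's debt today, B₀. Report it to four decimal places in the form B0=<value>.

B0=71.3204

d₁ = [ln(V₀/D) + (r + σ²/2)T] / (σ√T)
   = [ln(191.9795/150.4552) + (0.0632 + 0.5·0.3795²)·8.1235] / (0.3795·√8.1235)
   = [0.243723 + 1.098379] / 1.081642 = 1.240802
d₂ = d₁ − σ√T = 1.240802 − 1.081642 = 0.159160
N(d₁) = 0.892660,  N(d₂) = 0.563229,  e^(−rT) = 0.598454
E₀ = V₀·N(d₁) − D·e^(−rT)·N(d₂)
   = 191.9795·0.892660 − 150.4552·0.598454·0.563229 = 120.659097
B₀ = V₀ − E₀ = 191.9795 − 120.659097 = 71.320403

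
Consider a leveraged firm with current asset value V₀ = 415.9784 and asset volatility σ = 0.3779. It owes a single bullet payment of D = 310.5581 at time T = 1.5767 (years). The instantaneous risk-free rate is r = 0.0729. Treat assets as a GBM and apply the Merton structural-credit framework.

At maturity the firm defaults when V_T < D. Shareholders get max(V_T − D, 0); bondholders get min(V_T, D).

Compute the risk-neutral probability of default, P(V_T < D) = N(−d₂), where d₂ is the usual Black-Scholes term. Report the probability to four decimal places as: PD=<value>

d₁ = [ln(V₀/D) + (r + σ²/2)T] / (σ√T)
   = [ln(415.9784/310.5581) + (0.0729 + 0.5·0.3779²)·1.5767] / (0.3779·√1.5767)
   = [0.292262 + 0.227524] / 0.474517 = 1.095403
d₂ = d₁ − σ√T = 1.095403 − 0.474517 = 0.620886
risk-neutral PD = N(−d₂) = N(-0.620886) = 0.267337

PD=0.2673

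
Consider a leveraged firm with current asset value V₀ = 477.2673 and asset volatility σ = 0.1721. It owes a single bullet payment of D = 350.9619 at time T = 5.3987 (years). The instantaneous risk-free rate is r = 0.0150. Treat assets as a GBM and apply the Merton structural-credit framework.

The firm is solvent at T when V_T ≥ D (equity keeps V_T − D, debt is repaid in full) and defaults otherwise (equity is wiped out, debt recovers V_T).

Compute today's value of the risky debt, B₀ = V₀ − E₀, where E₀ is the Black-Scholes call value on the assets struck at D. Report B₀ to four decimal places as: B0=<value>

B0=310.0068

d₁ = [ln(V₀/D) + (r + σ²/2)T] / (σ√T)
   = [ln(477.2673/350.9619) + (0.0150 + 0.5·0.1721²)·5.3987] / (0.1721·√5.3987)
   = [0.307399 + 0.160931] / 0.399876 = 1.171188
d₂ = d₁ − σ√T = 1.171188 − 0.399876 = 0.771312
N(d₁) = 0.879238,  N(d₂) = 0.779739,  e^(−rT) = 0.922212
E₀ = V₀·N(d₁) − D·e^(−rT)·N(d₂)
   = 477.2673·0.879238 − 350.9619·0.922212·0.779739 = 167.260517
B₀ = V₀ − E₀ = 477.2673 − 167.260517 = 310.006783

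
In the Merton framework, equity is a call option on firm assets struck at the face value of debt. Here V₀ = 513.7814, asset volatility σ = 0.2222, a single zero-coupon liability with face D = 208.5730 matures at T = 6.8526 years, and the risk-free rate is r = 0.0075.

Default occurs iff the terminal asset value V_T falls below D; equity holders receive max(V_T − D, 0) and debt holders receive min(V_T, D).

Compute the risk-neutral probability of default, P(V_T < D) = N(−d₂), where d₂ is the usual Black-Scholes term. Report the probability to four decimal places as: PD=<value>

d₁ = [ln(V₀/D) + (r + σ²/2)T] / (σ√T)
   = [ln(513.7814/208.5730) + (0.0075 + 0.5·0.2222²)·6.8526] / (0.2222·√6.8526)
   = [0.901509 + 0.220561] / 0.581663 = 1.929070
d₂ = d₁ − σ√T = 1.929070 − 0.581663 = 1.347407
risk-neutral PD = N(−d₂) = N(-1.347407) = 0.088925

PD=0.0889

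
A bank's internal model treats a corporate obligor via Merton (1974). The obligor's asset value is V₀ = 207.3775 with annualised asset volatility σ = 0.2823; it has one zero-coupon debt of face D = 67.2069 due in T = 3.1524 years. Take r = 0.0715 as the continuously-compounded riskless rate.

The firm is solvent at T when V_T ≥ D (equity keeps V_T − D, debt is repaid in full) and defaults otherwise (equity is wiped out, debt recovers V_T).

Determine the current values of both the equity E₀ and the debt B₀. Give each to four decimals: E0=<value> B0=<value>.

d₁ = [ln(V₀/D) + (r + σ²/2)T] / (σ√T)
   = [ln(207.3775/67.2069) + (0.0715 + 0.5·0.2823²)·3.1524] / (0.2823·√3.1524)
   = [1.126765 + 0.351009] / 0.501224 = 2.948333
d₂ = d₁ − σ√T = 2.948333 − 0.501224 = 2.447109
N(d₁) = 0.998403,  N(d₂) = 0.992800,  e^(−rT) = 0.798200
E₀ = V₀·N(d₁) − D·e^(−rT)·N(d₂)
   = 207.3775·0.998403 − 67.2069·0.798200·0.992800 = 153.787962
B₀ = V₀ − E₀ = 207.3775 − 153.787962 = 53.589538

E0=153.7880 B0=53.5895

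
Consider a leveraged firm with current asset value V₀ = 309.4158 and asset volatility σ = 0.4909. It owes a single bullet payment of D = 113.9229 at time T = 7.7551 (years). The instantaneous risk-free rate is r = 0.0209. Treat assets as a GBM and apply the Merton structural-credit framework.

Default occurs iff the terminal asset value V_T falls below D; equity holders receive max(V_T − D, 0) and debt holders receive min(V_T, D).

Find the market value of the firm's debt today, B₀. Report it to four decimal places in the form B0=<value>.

d₁ = [ln(V₀/D) + (r + σ²/2)T] / (σ√T)
   = [ln(309.4158/113.9229) + (0.0209 + 0.5·0.4909²)·7.7551] / (0.4909·√7.7551)
   = [0.999164 + 1.096504] / 1.367057 = 1.532978
d₂ = d₁ − σ√T = 1.532978 − 1.367057 = 0.165920
N(d₁) = 0.937359,  N(d₂) = 0.565890,  e^(−rT) = 0.850372
E₀ = V₀·N(d₁) − D·e^(−rT)·N(d₂)
   = 309.4158·0.937359 − 113.9229·0.850372·0.565890 = 235.212142
B₀ = V₀ − E₀ = 309.4158 − 235.212142 = 74.203658

B0=74.2037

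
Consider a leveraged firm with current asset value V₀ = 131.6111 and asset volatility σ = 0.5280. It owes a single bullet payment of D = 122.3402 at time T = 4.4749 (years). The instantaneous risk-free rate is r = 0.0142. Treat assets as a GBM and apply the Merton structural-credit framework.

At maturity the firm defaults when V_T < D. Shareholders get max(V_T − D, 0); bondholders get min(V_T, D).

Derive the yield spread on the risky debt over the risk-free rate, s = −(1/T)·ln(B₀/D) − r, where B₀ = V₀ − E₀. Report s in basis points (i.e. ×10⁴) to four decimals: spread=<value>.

spread=1083.9327

d₁ = [ln(V₀/D) + (r + σ²/2)T] / (σ√T)
   = [ln(131.6111/122.3402) + (0.0142 + 0.5·0.5280²)·4.4749] / (0.5280·√4.4749)
   = [0.073046 + 0.687309] / 1.116929 = 0.680755
d₂ = d₁ − σ√T = 0.680755 − 1.116929 = -0.436175
N(d₁) = 0.751987,  N(d₂) = 0.331355,  e^(−rT) = 0.938433
E₀ = V₀·N(d₁) − D·e^(−rT)·N(d₂)
   = 131.6111·0.751987 − 122.3402·0.938433·0.331355 = 60.927535
B₀ = V₀ − E₀ = 131.6111 − 60.927535 = 70.683565
spread = −(1/T)·ln(B₀/D) − r = −(1/4.4749)·ln(70.683565/122.3402) − 0.0142 = 0.10839327
in basis points: 0.10839327 × 10⁴ = 1083.9327 bp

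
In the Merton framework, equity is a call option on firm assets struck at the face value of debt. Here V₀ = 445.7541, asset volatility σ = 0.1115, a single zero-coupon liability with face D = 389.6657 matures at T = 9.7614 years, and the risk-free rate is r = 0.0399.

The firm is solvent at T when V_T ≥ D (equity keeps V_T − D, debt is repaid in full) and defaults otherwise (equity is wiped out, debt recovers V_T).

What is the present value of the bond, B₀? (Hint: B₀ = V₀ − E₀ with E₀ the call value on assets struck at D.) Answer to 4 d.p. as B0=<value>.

B0=260.5313

d₁ = [ln(V₀/D) + (r + σ²/2)T] / (σ√T)
   = [ln(445.7541/389.6657) + (0.0399 + 0.5·0.1115²)·9.7614] / (0.1115·√9.7614)
   = [0.134478 + 0.450158] / 0.348362 = 1.678243
d₂ = d₁ − σ√T = 1.678243 − 0.348362 = 1.329881
N(d₁) = 0.953350,  N(d₂) = 0.908221,  e^(−rT) = 0.677409
E₀ = V₀·N(d₁) − D·e^(−rT)·N(d₂)
   = 445.7541·0.953350 − 389.6657·0.677409·0.908221 = 185.222848
B₀ = V₀ − E₀ = 445.7541 − 185.222848 = 260.531252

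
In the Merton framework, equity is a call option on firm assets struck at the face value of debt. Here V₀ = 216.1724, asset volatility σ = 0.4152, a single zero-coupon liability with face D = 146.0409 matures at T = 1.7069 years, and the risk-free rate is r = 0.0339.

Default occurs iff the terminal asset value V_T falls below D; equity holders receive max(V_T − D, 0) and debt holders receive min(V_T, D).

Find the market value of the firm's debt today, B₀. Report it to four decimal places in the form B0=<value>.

d₁ = [ln(V₀/D) + (r + σ²/2)T] / (σ√T)
   = [ln(216.1724/146.0409) + (0.0339 + 0.5·0.4152²)·1.7069] / (0.4152·√1.7069)
   = [0.392190 + 0.204991] / 0.542452 = 1.100891
d₂ = d₁ − σ√T = 1.100891 − 0.542452 = 0.558439
N(d₁) = 0.864528,  N(d₂) = 0.711728,  e^(−rT) = 0.943778
E₀ = V₀·N(d₁) − D·e^(−rT)·N(d₂)
   = 216.1724·0.864528 − 146.0409·0.943778·0.711728 = 88.789487
B₀ = V₀ − E₀ = 216.1724 − 88.789487 = 127.382913

B0=127.3829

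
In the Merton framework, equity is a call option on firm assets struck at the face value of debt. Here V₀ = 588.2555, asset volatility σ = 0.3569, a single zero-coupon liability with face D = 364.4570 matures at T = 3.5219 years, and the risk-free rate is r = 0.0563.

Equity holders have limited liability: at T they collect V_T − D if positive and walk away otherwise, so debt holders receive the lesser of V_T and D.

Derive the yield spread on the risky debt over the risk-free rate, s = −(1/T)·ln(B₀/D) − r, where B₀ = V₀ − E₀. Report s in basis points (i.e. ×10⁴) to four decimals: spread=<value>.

spread=218.2914

d₁ = [ln(V₀/D) + (r + σ²/2)T] / (σ√T)
   = [ln(588.2555/364.4570) + (0.0563 + 0.5·0.3569²)·3.5219] / (0.3569·√3.5219)
   = [0.478753 + 0.422589] / 0.669784 = 1.345719
d₂ = d₁ − σ√T = 1.345719 − 0.669784 = 0.675934
N(d₁) = 0.910803,  N(d₂) = 0.750459,  e^(−rT) = 0.820138
E₀ = V₀·N(d₁) − D·e^(−rT)·N(d₂)
   = 588.2555·0.910803 − 364.4570·0.820138·0.750459 = 311.469248
B₀ = V₀ − E₀ = 588.2555 − 311.469248 = 276.786252
spread = −(1/T)·ln(B₀/D) − r = −(1/3.5219)·ln(276.786252/364.4570) − 0.0563 = 0.02182914
in basis points: 0.02182914 × 10⁴ = 218.2914 bp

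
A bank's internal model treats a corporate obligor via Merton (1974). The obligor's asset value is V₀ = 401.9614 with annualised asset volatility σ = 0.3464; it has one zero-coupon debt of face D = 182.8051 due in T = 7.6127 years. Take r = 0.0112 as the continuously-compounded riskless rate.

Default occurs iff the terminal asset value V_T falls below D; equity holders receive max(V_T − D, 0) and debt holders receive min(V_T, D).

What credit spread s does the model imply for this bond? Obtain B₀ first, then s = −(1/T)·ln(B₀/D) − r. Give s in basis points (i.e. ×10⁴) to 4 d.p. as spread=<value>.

spread=190.6104

d₁ = [ln(V₀/D) + (r + σ²/2)T] / (σ√T)
   = [ln(401.9614/182.8051) + (0.0112 + 0.5·0.3464²)·7.6127] / (0.3464·√7.6127)
   = [0.787936 + 0.541997] / 0.955756 = 1.391498
d₂ = d₁ − σ√T = 1.391498 − 0.955756 = 0.435741
N(d₁) = 0.917963,  N(d₂) = 0.668488,  e^(−rT) = 0.918271
E₀ = V₀·N(d₁) − D·e^(−rT)·N(d₂)
   = 401.9614·0.917963 − 182.8051·0.918271·0.668488 = 256.770081
B₀ = V₀ − E₀ = 401.9614 − 256.770081 = 145.191319
spread = −(1/T)·ln(B₀/D) − r = −(1/7.6127)·ln(145.191319/182.8051) − 0.0112 = 0.01906104
in basis points: 0.01906104 × 10⁴ = 190.6104 bp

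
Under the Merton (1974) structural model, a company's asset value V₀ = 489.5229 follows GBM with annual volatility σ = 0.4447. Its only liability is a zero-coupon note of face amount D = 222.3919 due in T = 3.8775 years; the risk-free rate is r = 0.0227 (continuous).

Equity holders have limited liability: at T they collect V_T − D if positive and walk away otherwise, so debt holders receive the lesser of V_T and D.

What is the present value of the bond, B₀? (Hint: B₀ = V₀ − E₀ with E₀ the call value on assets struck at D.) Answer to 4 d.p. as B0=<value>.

d₁ = [ln(V₀/D) + (r + σ²/2)T] / (σ√T)
   = [ln(489.5229/222.3919) + (0.0227 + 0.5·0.4447²)·3.8775] / (0.4447·√3.8775)
   = [0.788990 + 0.471423] / 0.875675 = 1.439361
d₂ = d₁ − σ√T = 1.439361 − 0.875675 = 0.563686
N(d₁) = 0.924976,  N(d₂) = 0.713516,  e^(−rT) = 0.915743
E₀ = V₀·N(d₁) − D·e^(−rT)·N(d₂)
   = 489.5229·0.924976 − 222.3919·0.915743·0.713516 = 307.486562
B₀ = V₀ − E₀ = 489.5229 − 307.486562 = 182.036338

B0=182.0363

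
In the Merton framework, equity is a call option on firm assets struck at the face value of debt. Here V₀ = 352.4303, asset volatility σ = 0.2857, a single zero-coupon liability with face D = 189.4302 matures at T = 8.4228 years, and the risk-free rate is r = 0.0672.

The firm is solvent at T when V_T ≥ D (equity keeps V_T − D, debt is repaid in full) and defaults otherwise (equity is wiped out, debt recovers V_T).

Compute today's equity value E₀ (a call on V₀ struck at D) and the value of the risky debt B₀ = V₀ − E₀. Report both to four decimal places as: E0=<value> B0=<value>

d₁ = [ln(V₀/D) + (r + σ²/2)T] / (σ√T)
   = [ln(352.4303/189.4302) + (0.0672 + 0.5·0.2857²)·8.4228] / (0.2857·√8.4228)
   = [0.620832 + 0.909766] / 0.829160 = 1.845961
d₂ = d₁ − σ√T = 1.845961 − 0.829160 = 1.016801
N(d₁) = 0.967551,  N(d₂) = 0.845376,  e^(−rT) = 0.567785
E₀ = V₀·N(d₁) − D·e^(−rT)·N(d₂)
   = 352.4303·0.967551 − 189.4302·0.567785·0.845376 = 250.069353
B₀ = V₀ − E₀ = 352.4303 − 250.069353 = 102.360947

E0=250.0694 B0=102.3609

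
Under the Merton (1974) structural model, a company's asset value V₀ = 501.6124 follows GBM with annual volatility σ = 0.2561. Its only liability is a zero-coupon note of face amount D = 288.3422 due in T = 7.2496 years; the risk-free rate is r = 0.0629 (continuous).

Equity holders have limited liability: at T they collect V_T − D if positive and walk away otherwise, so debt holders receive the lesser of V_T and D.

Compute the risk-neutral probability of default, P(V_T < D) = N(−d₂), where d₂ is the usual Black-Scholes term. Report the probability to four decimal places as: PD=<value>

d₁ = [ln(V₀/D) + (r + σ²/2)T] / (σ√T)
   = [ln(501.6124/288.3422) + (0.0629 + 0.5·0.2561²)·7.2496] / (0.2561·√7.2496)
   = [0.553680 + 0.693740] / 0.689551 = 1.809032
d₂ = d₁ − σ√T = 1.809032 − 0.689551 = 1.119480
risk-neutral PD = N(−d₂) = N(-1.119480) = 0.131468

PD=0.1315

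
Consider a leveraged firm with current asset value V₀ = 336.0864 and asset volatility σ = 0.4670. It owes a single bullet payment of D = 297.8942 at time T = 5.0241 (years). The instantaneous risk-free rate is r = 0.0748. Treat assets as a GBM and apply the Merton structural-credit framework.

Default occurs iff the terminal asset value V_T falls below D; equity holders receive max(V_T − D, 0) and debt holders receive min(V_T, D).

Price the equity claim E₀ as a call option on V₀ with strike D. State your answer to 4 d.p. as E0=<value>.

E0=184.2918

d₁ = [ln(V₀/D) + (r + σ²/2)T] / (σ√T)
   = [ln(336.0864/297.8942) + (0.0748 + 0.5·0.4670²)·5.0241] / (0.4670·√5.0241)
   = [0.120630 + 0.923653] / 1.046757 = 0.997636
d₂ = d₁ − σ√T = 0.997636 − 1.046757 = -0.049121
N(d₁) = 0.840772,  N(d₂) = 0.480411,  e^(−rT) = 0.686738
E₀ = V₀·N(d₁) − D·e^(−rT)·N(d₂)
   = 336.0864·0.840772 − 297.8942·0.686738·0.480411 = 184.291808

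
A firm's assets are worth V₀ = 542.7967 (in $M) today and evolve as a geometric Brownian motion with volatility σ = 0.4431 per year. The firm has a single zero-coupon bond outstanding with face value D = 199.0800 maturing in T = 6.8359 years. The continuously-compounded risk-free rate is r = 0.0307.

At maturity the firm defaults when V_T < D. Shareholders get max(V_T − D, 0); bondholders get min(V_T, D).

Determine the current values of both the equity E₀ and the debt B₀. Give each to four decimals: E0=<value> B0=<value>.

E0=404.8495 B0=137.9472

d₁ = [ln(V₀/D) + (r + σ²/2)T] / (σ√T)
   = [ln(542.7967/199.0800) + (0.0307 + 0.5·0.4431²)·6.8359] / (0.4431·√6.8359)
   = [1.003028 + 0.880934] / 1.158510 = 1.626195
d₂ = d₁ − σ√T = 1.626195 − 1.158510 = 0.467685
N(d₁) = 0.948046,  N(d₂) = 0.679995,  e^(−rT) = 0.810696
E₀ = V₀·N(d₁) − D·e^(−rT)·N(d₂)
   = 542.7967·0.948046 − 199.0800·0.810696·0.679995 = 404.849473
B₀ = V₀ − E₀ = 542.7967 − 404.849473 = 137.947227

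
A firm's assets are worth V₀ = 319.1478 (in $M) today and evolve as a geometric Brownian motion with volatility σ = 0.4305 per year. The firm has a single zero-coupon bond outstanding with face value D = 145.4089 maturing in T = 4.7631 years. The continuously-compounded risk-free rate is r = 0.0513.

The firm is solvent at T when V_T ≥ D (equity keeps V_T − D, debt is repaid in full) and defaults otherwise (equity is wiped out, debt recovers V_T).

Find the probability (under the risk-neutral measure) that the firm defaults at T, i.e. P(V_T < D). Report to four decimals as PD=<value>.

PD=0.2653

d₁ = [ln(V₀/D) + (r + σ²/2)T] / (σ√T)
   = [ln(319.1478/145.4089) + (0.0513 + 0.5·0.4305²)·4.7631] / (0.4305·√4.7631)
   = [0.786105 + 0.685720] / 0.939546 = 1.566528
d₂ = d₁ − σ√T = 1.566528 − 0.939546 = 0.626982
risk-neutral PD = N(−d₂) = N(-0.626982) = 0.265336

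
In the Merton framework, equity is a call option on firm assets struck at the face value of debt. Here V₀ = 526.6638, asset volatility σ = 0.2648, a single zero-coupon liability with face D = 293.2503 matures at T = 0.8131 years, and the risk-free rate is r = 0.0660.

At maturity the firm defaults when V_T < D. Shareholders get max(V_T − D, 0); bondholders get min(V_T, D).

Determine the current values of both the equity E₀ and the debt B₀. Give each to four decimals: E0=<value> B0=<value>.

d₁ = [ln(V₀/D) + (r + σ²/2)T] / (σ√T)
   = [ln(526.6638/293.2503) + (0.0660 + 0.5·0.2648²)·0.8131] / (0.2648·√0.8131)
   = [0.585536 + 0.082171] / 0.238776 = 2.796380
d₂ = d₁ − σ√T = 2.796380 − 0.238776 = 2.557605
N(d₁) = 0.997416,  N(d₂) = 0.994730,  e^(−rT) = 0.947750
E₀ = V₀·N(d₁) − D·e^(−rT)·N(d₂)
   = 526.6638·0.997416 − 293.2503·0.947750·0.994730 = 248.839610
B₀ = V₀ − E₀ = 526.6638 − 248.839610 = 277.824190

E0=248.8396 B0=277.8242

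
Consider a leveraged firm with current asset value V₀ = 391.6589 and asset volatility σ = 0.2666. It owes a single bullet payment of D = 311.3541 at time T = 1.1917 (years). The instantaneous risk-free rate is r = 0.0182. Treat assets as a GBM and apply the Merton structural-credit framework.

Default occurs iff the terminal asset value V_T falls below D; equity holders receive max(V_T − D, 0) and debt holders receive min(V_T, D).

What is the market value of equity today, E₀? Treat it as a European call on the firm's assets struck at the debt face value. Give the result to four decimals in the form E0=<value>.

E0=97.7170

d₁ = [ln(V₀/D) + (r + σ²/2)T] / (σ√T)
   = [ln(391.6589/311.3541) + (0.0182 + 0.5·0.2666²)·1.1917] / (0.2666·√1.1917)
   = [0.229460 + 0.064039] / 0.291034 = 1.008473
d₂ = d₁ − σ√T = 1.008473 − 0.291034 = 0.717439
N(d₁) = 0.843386,  N(d₂) = 0.763448,  e^(−rT) = 0.978545
E₀ = V₀·N(d₁) − D·e^(−rT)·N(d₂)
   = 391.6589·0.843386 − 311.3541·0.978545·0.763448 = 97.716970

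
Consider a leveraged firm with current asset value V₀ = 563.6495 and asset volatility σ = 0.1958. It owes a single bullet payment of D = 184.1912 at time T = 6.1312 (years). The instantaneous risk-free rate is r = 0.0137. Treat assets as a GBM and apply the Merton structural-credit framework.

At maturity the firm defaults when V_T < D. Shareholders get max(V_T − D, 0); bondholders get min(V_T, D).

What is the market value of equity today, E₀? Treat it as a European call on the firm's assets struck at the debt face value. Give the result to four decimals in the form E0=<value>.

E0=394.6094

d₁ = [ln(V₀/D) + (r + σ²/2)T] / (σ√T)
   = [ln(563.6495/184.1912) + (0.0137 + 0.5·0.1958²)·6.1312] / (0.1958·√6.1312)
   = [1.118458 + 0.201525] / 0.484825 = 2.722595
d₂ = d₁ − σ√T = 2.722595 − 0.484825 = 2.237770
N(d₁) = 0.996761,  N(d₂) = 0.987382,  e^(−rT) = 0.919434
E₀ = V₀·N(d₁) − D·e^(−rT)·N(d₂)
   = 563.6495·0.996761 − 184.1912·0.919434·0.987382 = 394.609387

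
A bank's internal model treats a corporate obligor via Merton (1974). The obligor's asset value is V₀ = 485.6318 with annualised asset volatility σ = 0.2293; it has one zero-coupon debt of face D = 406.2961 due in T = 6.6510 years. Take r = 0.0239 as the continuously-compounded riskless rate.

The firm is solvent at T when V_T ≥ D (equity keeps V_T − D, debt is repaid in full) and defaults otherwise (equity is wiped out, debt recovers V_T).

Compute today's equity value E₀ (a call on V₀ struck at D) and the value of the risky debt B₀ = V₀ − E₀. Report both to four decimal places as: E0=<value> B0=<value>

E0=180.9918 B0=304.6400

d₁ = [ln(V₀/D) + (r + σ²/2)T] / (σ√T)
   = [ln(485.6318/406.2961) + (0.0239 + 0.5·0.2293²)·6.6510] / (0.2293·√6.6510)
   = [0.178369 + 0.333809] / 0.591354 = 0.866109
d₂ = d₁ − σ√T = 0.866109 − 0.591354 = 0.274755
N(d₁) = 0.806785,  N(d₂) = 0.608248,  e^(−rT) = 0.853031
E₀ = V₀·N(d₁) − D·e^(−rT)·N(d₂)
   = 485.6318·0.806785 − 406.2961·0.853031·0.608248 = 180.991815
B₀ = V₀ − E₀ = 485.6318 − 180.991815 = 304.639985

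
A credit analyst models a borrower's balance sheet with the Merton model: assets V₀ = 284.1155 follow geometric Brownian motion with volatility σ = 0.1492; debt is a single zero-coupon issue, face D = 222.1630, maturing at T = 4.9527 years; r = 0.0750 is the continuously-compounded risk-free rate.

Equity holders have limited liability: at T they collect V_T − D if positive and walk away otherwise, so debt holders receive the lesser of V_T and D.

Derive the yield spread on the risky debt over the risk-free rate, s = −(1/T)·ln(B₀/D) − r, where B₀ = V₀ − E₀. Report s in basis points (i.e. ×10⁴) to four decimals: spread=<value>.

spread=11.1162

d₁ = [ln(V₀/D) + (r + σ²/2)T] / (σ√T)
   = [ln(284.1155/222.1630) + (0.0750 + 0.5·0.1492²)·4.9527] / (0.1492·√4.9527)
   = [0.245969 + 0.426578] / 0.332040 = 2.025503
d₂ = d₁ − σ√T = 2.025503 − 0.332040 = 1.693463
N(d₁) = 0.978592,  N(d₂) = 0.954816,  e^(−rT) = 0.689732
E₀ = V₀·N(d₁) − D·e^(−rT)·N(d₂)
   = 284.1155·0.978592 − 222.1630·0.689732·0.954816 = 131.723933
B₀ = V₀ − E₀ = 284.1155 − 131.723933 = 152.391567
spread = −(1/T)·ln(B₀/D) − r = −(1/4.9527)·ln(152.391567/222.1630) − 0.0750 = 0.00111162
in basis points: 0.00111162 × 10⁴ = 11.1162 bp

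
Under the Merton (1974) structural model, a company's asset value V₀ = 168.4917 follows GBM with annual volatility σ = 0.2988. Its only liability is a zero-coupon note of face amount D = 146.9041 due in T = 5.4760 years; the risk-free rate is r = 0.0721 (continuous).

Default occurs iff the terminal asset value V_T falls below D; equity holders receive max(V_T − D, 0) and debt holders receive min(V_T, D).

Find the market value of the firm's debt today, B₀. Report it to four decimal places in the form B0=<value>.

B0=87.7622

d₁ = [ln(V₀/D) + (r + σ²/2)T] / (σ√T)
   = [ln(168.4917/146.9041) + (0.0721 + 0.5·0.2988²)·5.4760] / (0.2988·√5.4760)
   = [0.137106 + 0.639272] / 0.699218 = 1.110354
d₂ = d₁ − σ√T = 1.110354 − 0.699218 = 0.411136
N(d₁) = 0.866577,  N(d₂) = 0.659514,  e^(−rT) = 0.673802
E₀ = V₀·N(d₁) − D·e^(−rT)·N(d₂)
   = 168.4917·0.866577 − 146.9041·0.673802·0.659514 = 80.729537
B₀ = V₀ − E₀ = 168.4917 − 80.729537 = 87.762163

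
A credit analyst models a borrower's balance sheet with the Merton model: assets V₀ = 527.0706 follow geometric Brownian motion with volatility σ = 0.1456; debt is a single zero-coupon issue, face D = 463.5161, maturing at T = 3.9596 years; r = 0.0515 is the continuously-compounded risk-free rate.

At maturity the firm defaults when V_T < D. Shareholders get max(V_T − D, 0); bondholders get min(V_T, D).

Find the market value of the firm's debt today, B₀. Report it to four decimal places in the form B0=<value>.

B0=369.9919

d₁ = [ln(V₀/D) + (r + σ²/2)T] / (σ√T)
   = [ln(527.0706/463.5161) + (0.0515 + 0.5·0.1456²)·3.9596] / (0.1456·√3.9596)
   = [0.128493 + 0.245890] / 0.289726 = 1.292199
d₂ = d₁ − σ√T = 1.292199 − 0.289726 = 1.002473
N(d₁) = 0.901856,  N(d₂) = 0.841942,  e^(−rT) = 0.815528
E₀ = V₀·N(d₁) − D·e^(−rT)·N(d₂)
   = 527.0706·0.901856 − 463.5161·0.815528·0.841942 = 157.078707
B₀ = V₀ − E₀ = 527.0706 − 157.078707 = 369.991893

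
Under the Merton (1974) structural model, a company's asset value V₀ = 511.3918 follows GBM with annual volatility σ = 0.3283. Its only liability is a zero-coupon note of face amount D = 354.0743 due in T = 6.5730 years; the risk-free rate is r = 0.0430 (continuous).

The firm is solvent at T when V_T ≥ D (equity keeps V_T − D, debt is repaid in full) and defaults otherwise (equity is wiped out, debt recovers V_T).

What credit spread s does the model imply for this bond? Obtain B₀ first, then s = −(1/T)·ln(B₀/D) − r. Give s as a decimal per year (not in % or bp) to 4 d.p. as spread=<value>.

d₁ = [ln(V₀/D) + (r + σ²/2)T] / (σ√T)
   = [ln(511.3918/354.0743) + (0.0430 + 0.5·0.3283²)·6.5730] / (0.3283·√6.5730)
   = [0.367629 + 0.636861] / 0.841691 = 1.193419
d₂ = d₁ − σ√T = 1.193419 − 0.841691 = 0.351728
N(d₁) = 0.883647,  N(d₂) = 0.637479,  e^(−rT) = 0.753792
E₀ = V₀·N(d₁) − D·e^(−rT)·N(d₂)
   = 511.3918·0.883647 − 354.0743·0.753792·0.637479 = 281.747965
B₀ = V₀ − E₀ = 511.3918 − 281.747965 = 229.643835
spread = −(1/T)·ln(B₀/D) − r = −(1/6.5730)·ln(229.643835/354.0743) − 0.0430 = 0.02287208

spread=0.0229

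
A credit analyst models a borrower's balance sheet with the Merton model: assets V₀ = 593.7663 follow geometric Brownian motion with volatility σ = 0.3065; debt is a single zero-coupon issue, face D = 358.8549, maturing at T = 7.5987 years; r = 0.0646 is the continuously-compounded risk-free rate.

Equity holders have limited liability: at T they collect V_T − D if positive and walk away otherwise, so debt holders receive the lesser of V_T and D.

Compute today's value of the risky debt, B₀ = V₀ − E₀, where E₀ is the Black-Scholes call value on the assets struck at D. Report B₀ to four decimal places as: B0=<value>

B0=202.7478

d₁ = [ln(V₀/D) + (r + σ²/2)T] / (σ√T)
   = [ln(593.7663/358.8549) + (0.0646 + 0.5·0.3065²)·7.5987] / (0.3065·√7.5987)
   = [0.503568 + 0.847796] / 0.844890 = 1.599455
d₂ = d₁ − σ√T = 1.599455 − 0.844890 = 0.754565
N(d₁) = 0.945140,  N(d₂) = 0.774745,  e^(−rT) = 0.612090
E₀ = V₀·N(d₁) − D·e^(−rT)·N(d₂)
   = 593.7663·0.945140 − 358.8549·0.612090·0.774745 = 391.018530
B₀ = V₀ − E₀ = 593.7663 − 391.018530 = 202.747770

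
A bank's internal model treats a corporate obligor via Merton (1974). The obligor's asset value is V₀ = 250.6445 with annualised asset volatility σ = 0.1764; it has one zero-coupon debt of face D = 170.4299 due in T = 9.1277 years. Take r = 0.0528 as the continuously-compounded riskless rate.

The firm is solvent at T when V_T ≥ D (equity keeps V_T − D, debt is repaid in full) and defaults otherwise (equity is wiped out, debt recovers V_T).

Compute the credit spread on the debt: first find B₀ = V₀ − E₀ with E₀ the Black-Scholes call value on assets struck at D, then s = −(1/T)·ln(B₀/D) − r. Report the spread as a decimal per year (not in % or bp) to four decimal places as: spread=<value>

spread=0.0019

d₁ = [ln(V₀/D) + (r + σ²/2)T] / (σ√T)
   = [ln(250.6445/170.4299) + (0.0528 + 0.5·0.1764²)·9.1277] / (0.1764·√9.1277)
   = [0.385712 + 0.623956] / 0.532941 = 1.894519
d₂ = d₁ − σ√T = 1.894519 − 0.532941 = 1.361578
N(d₁) = 0.970922,  N(d₂) = 0.913334,  e^(−rT) = 0.617583
E₀ = V₀·N(d₁) − D·e^(−rT)·N(d₂)
   = 250.6445·0.970922 − 170.4299·0.617583·0.913334 = 147.223655
B₀ = V₀ − E₀ = 250.6445 − 147.223655 = 103.420845
spread = −(1/T)·ln(B₀/D) − r = −(1/9.1277)·ln(103.420845/170.4299) − 0.0528 = 0.00192545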